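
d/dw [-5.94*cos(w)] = 5.94*sin(w)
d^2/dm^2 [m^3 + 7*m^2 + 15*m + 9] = 6*m + 14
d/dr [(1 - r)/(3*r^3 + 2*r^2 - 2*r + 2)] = r*(6*r^2 - 7*r - 4)/(9*r^6 + 12*r^5 - 8*r^4 + 4*r^3 + 12*r^2 - 8*r + 4)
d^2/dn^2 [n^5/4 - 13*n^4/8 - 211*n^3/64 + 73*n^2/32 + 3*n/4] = 5*n^3 - 39*n^2/2 - 633*n/32 + 73/16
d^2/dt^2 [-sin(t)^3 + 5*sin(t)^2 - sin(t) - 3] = 9*sin(t)^3 - 20*sin(t)^2 - 5*sin(t) + 10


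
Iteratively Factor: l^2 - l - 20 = (l - 5)*(l + 4)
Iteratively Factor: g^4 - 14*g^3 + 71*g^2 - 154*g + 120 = (g - 2)*(g^3 - 12*g^2 + 47*g - 60) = (g - 5)*(g - 2)*(g^2 - 7*g + 12) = (g - 5)*(g - 3)*(g - 2)*(g - 4)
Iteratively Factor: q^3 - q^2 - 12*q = (q + 3)*(q^2 - 4*q) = q*(q + 3)*(q - 4)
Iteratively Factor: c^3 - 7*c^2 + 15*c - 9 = (c - 3)*(c^2 - 4*c + 3) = (c - 3)*(c - 1)*(c - 3)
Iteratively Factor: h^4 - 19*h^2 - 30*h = (h + 2)*(h^3 - 2*h^2 - 15*h) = (h + 2)*(h + 3)*(h^2 - 5*h) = (h - 5)*(h + 2)*(h + 3)*(h)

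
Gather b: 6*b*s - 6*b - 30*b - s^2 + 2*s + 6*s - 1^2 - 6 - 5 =b*(6*s - 36) - s^2 + 8*s - 12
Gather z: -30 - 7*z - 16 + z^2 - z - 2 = z^2 - 8*z - 48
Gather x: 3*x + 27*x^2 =27*x^2 + 3*x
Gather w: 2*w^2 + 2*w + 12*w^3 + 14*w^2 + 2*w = 12*w^3 + 16*w^2 + 4*w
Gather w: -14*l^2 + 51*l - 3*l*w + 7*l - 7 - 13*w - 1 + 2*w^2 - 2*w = -14*l^2 + 58*l + 2*w^2 + w*(-3*l - 15) - 8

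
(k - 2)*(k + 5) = k^2 + 3*k - 10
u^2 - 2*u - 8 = (u - 4)*(u + 2)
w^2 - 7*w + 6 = (w - 6)*(w - 1)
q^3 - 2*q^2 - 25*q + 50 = (q - 5)*(q - 2)*(q + 5)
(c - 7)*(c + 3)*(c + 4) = c^3 - 37*c - 84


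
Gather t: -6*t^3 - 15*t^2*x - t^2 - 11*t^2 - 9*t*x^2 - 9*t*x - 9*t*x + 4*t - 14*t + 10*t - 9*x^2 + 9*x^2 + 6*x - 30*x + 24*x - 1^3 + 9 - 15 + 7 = -6*t^3 + t^2*(-15*x - 12) + t*(-9*x^2 - 18*x)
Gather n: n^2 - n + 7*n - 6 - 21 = n^2 + 6*n - 27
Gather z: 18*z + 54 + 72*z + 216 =90*z + 270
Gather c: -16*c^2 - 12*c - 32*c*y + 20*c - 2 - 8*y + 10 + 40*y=-16*c^2 + c*(8 - 32*y) + 32*y + 8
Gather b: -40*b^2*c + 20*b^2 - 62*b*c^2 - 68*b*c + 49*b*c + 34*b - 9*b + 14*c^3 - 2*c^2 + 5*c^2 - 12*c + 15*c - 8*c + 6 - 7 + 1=b^2*(20 - 40*c) + b*(-62*c^2 - 19*c + 25) + 14*c^3 + 3*c^2 - 5*c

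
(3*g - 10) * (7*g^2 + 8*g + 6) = 21*g^3 - 46*g^2 - 62*g - 60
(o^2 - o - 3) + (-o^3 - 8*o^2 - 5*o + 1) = -o^3 - 7*o^2 - 6*o - 2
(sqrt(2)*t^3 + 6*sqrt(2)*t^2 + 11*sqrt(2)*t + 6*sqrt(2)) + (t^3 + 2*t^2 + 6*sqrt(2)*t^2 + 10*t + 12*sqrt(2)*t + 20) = t^3 + sqrt(2)*t^3 + 2*t^2 + 12*sqrt(2)*t^2 + 10*t + 23*sqrt(2)*t + 6*sqrt(2) + 20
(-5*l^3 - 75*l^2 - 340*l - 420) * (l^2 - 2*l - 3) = -5*l^5 - 65*l^4 - 175*l^3 + 485*l^2 + 1860*l + 1260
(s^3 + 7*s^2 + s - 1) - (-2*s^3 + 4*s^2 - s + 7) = 3*s^3 + 3*s^2 + 2*s - 8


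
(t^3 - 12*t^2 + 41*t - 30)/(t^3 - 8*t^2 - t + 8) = (t^2 - 11*t + 30)/(t^2 - 7*t - 8)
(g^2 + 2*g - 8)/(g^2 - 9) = (g^2 + 2*g - 8)/(g^2 - 9)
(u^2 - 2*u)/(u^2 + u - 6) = u/(u + 3)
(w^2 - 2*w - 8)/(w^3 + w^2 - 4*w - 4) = (w - 4)/(w^2 - w - 2)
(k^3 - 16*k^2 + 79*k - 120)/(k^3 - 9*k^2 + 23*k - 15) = (k - 8)/(k - 1)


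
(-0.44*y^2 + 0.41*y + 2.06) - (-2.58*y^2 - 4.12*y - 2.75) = 2.14*y^2 + 4.53*y + 4.81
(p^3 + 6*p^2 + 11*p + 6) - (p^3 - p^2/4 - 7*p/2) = 25*p^2/4 + 29*p/2 + 6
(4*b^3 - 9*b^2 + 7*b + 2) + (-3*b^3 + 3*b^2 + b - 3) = b^3 - 6*b^2 + 8*b - 1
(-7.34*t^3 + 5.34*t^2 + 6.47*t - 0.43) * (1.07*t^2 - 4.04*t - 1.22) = -7.8538*t^5 + 35.3674*t^4 - 5.6959*t^3 - 33.1137*t^2 - 6.1562*t + 0.5246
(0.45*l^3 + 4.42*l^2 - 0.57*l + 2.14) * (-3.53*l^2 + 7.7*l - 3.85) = -1.5885*l^5 - 12.1376*l^4 + 34.3136*l^3 - 28.9602*l^2 + 18.6725*l - 8.239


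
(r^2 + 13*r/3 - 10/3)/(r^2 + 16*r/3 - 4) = (r + 5)/(r + 6)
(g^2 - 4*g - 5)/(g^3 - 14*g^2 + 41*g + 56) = (g - 5)/(g^2 - 15*g + 56)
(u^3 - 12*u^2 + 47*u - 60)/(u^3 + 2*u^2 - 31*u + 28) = (u^2 - 8*u + 15)/(u^2 + 6*u - 7)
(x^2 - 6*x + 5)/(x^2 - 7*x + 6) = (x - 5)/(x - 6)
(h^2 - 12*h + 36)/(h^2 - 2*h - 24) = (h - 6)/(h + 4)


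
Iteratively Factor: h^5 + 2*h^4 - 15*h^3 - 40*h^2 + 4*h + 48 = (h + 3)*(h^4 - h^3 - 12*h^2 - 4*h + 16) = (h - 1)*(h + 3)*(h^3 - 12*h - 16) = (h - 1)*(h + 2)*(h + 3)*(h^2 - 2*h - 8) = (h - 1)*(h + 2)^2*(h + 3)*(h - 4)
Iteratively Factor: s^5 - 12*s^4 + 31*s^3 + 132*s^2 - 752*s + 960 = (s - 4)*(s^4 - 8*s^3 - s^2 + 128*s - 240) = (s - 4)^2*(s^3 - 4*s^2 - 17*s + 60) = (s - 4)^2*(s + 4)*(s^2 - 8*s + 15) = (s - 4)^2*(s - 3)*(s + 4)*(s - 5)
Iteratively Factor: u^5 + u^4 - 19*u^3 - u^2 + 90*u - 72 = (u + 4)*(u^4 - 3*u^3 - 7*u^2 + 27*u - 18) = (u - 3)*(u + 4)*(u^3 - 7*u + 6) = (u - 3)*(u - 2)*(u + 4)*(u^2 + 2*u - 3) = (u - 3)*(u - 2)*(u + 3)*(u + 4)*(u - 1)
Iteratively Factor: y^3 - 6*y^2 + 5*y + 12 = (y - 3)*(y^2 - 3*y - 4) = (y - 3)*(y + 1)*(y - 4)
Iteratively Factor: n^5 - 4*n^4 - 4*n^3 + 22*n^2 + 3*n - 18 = (n - 3)*(n^4 - n^3 - 7*n^2 + n + 6) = (n - 3)*(n + 1)*(n^3 - 2*n^2 - 5*n + 6) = (n - 3)*(n + 1)*(n + 2)*(n^2 - 4*n + 3) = (n - 3)*(n - 1)*(n + 1)*(n + 2)*(n - 3)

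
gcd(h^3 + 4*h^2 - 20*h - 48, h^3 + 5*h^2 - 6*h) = h + 6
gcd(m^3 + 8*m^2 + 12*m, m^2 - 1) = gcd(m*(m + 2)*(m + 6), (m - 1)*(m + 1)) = 1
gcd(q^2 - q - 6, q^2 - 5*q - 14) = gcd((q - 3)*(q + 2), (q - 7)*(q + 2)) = q + 2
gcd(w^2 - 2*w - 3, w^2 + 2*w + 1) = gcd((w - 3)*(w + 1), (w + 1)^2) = w + 1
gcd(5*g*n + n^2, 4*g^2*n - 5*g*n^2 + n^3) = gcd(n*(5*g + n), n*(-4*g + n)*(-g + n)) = n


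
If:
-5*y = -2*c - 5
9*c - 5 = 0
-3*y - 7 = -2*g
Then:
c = 5/9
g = 16/3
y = 11/9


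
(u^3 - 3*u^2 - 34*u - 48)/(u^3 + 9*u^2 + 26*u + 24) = (u - 8)/(u + 4)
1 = 1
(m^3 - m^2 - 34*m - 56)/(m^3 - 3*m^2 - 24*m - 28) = (m + 4)/(m + 2)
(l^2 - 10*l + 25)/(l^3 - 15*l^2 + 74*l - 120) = (l - 5)/(l^2 - 10*l + 24)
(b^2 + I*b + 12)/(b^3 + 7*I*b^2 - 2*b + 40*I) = (b - 3*I)/(b^2 + 3*I*b + 10)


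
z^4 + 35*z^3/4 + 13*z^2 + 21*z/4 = z*(z + 3/4)*(z + 1)*(z + 7)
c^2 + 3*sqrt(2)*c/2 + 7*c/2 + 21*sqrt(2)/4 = (c + 7/2)*(c + 3*sqrt(2)/2)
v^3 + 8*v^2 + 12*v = v*(v + 2)*(v + 6)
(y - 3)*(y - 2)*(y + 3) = y^3 - 2*y^2 - 9*y + 18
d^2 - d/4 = d*(d - 1/4)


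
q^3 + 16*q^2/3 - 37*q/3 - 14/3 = (q - 2)*(q + 1/3)*(q + 7)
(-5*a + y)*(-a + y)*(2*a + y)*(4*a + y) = 40*a^4 - 18*a^3*y - 23*a^2*y^2 + y^4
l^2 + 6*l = l*(l + 6)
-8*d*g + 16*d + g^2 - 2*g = (-8*d + g)*(g - 2)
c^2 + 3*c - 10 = (c - 2)*(c + 5)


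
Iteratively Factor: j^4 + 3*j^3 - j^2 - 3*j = (j - 1)*(j^3 + 4*j^2 + 3*j) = (j - 1)*(j + 1)*(j^2 + 3*j) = j*(j - 1)*(j + 1)*(j + 3)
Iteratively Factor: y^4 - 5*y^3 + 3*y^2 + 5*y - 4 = (y - 1)*(y^3 - 4*y^2 - y + 4) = (y - 1)^2*(y^2 - 3*y - 4) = (y - 4)*(y - 1)^2*(y + 1)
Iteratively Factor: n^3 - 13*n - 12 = (n + 1)*(n^2 - n - 12) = (n - 4)*(n + 1)*(n + 3)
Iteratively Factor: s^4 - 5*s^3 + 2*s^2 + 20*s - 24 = (s - 2)*(s^3 - 3*s^2 - 4*s + 12) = (s - 3)*(s - 2)*(s^2 - 4) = (s - 3)*(s - 2)*(s + 2)*(s - 2)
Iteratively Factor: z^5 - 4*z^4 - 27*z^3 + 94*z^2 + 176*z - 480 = (z + 3)*(z^4 - 7*z^3 - 6*z^2 + 112*z - 160) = (z - 5)*(z + 3)*(z^3 - 2*z^2 - 16*z + 32) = (z - 5)*(z + 3)*(z + 4)*(z^2 - 6*z + 8) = (z - 5)*(z - 4)*(z + 3)*(z + 4)*(z - 2)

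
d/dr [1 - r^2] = -2*r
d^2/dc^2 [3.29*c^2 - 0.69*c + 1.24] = 6.58000000000000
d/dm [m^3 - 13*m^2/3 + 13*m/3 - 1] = 3*m^2 - 26*m/3 + 13/3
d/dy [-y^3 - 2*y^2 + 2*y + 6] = -3*y^2 - 4*y + 2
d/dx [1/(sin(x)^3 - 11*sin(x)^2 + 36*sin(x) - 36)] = (-3*sin(x)^2 + 22*sin(x) - 36)*cos(x)/(sin(x)^3 - 11*sin(x)^2 + 36*sin(x) - 36)^2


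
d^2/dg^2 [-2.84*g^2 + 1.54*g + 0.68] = -5.68000000000000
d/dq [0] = 0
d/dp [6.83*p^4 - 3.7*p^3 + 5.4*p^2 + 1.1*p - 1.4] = 27.32*p^3 - 11.1*p^2 + 10.8*p + 1.1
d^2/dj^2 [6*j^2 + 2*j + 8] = 12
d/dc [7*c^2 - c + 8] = 14*c - 1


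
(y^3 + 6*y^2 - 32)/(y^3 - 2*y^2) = 1 + 8/y + 16/y^2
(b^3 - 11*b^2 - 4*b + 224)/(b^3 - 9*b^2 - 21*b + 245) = (b^2 - 4*b - 32)/(b^2 - 2*b - 35)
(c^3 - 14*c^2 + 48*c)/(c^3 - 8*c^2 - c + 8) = c*(c - 6)/(c^2 - 1)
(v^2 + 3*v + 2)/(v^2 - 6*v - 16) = (v + 1)/(v - 8)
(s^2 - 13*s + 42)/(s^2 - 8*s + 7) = (s - 6)/(s - 1)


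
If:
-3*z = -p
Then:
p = 3*z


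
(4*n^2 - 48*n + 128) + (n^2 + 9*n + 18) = 5*n^2 - 39*n + 146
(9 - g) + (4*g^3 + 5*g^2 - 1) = 4*g^3 + 5*g^2 - g + 8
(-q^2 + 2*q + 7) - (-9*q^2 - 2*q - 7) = 8*q^2 + 4*q + 14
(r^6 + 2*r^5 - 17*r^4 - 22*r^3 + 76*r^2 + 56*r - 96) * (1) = r^6 + 2*r^5 - 17*r^4 - 22*r^3 + 76*r^2 + 56*r - 96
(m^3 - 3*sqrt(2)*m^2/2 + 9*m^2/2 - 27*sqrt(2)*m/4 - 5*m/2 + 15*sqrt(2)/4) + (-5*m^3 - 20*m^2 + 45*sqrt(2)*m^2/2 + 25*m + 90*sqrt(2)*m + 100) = -4*m^3 - 31*m^2/2 + 21*sqrt(2)*m^2 + 45*m/2 + 333*sqrt(2)*m/4 + 15*sqrt(2)/4 + 100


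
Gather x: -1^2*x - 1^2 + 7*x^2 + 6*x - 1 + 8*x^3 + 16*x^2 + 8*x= 8*x^3 + 23*x^2 + 13*x - 2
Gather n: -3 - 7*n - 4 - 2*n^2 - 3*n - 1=-2*n^2 - 10*n - 8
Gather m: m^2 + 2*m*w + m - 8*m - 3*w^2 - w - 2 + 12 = m^2 + m*(2*w - 7) - 3*w^2 - w + 10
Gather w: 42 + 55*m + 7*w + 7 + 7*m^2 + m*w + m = 7*m^2 + 56*m + w*(m + 7) + 49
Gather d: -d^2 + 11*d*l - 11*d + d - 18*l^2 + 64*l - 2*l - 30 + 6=-d^2 + d*(11*l - 10) - 18*l^2 + 62*l - 24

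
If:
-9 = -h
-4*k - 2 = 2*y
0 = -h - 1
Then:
No Solution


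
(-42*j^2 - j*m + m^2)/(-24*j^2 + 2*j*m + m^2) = (7*j - m)/(4*j - m)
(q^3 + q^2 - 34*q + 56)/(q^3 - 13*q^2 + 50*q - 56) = (q + 7)/(q - 7)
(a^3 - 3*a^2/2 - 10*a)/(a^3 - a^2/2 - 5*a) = (-2*a^2 + 3*a + 20)/(-2*a^2 + a + 10)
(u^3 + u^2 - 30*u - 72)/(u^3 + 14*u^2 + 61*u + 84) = (u - 6)/(u + 7)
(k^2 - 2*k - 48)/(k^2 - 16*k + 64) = (k + 6)/(k - 8)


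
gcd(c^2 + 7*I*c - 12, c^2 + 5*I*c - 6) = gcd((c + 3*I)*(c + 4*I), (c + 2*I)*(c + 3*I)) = c + 3*I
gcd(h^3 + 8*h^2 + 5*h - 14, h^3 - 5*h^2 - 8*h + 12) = h^2 + h - 2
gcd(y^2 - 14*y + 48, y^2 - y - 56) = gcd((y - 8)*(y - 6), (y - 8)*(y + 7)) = y - 8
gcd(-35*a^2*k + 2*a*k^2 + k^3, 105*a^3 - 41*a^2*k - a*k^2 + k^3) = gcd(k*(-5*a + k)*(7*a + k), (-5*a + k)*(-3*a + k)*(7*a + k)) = 35*a^2 - 2*a*k - k^2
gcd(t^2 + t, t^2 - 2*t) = t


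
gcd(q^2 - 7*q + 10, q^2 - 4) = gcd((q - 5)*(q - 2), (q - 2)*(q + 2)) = q - 2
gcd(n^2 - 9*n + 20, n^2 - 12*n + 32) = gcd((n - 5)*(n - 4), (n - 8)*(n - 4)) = n - 4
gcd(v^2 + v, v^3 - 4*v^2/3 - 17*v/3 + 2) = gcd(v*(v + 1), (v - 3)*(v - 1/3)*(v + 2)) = 1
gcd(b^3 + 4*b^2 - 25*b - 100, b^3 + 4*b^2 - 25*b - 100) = b^3 + 4*b^2 - 25*b - 100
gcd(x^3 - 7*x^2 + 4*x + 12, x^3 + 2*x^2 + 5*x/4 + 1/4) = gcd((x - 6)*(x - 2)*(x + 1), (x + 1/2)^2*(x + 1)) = x + 1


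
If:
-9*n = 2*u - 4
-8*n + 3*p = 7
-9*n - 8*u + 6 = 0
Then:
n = 10/27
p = 269/81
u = 1/3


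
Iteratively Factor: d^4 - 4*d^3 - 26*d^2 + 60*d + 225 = (d - 5)*(d^3 + d^2 - 21*d - 45) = (d - 5)*(d + 3)*(d^2 - 2*d - 15) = (d - 5)^2*(d + 3)*(d + 3)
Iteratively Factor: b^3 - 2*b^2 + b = (b)*(b^2 - 2*b + 1) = b*(b - 1)*(b - 1)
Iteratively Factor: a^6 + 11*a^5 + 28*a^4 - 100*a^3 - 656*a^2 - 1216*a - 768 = (a + 4)*(a^5 + 7*a^4 - 100*a^2 - 256*a - 192) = (a + 2)*(a + 4)*(a^4 + 5*a^3 - 10*a^2 - 80*a - 96) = (a - 4)*(a + 2)*(a + 4)*(a^3 + 9*a^2 + 26*a + 24) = (a - 4)*(a + 2)*(a + 4)^2*(a^2 + 5*a + 6) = (a - 4)*(a + 2)*(a + 3)*(a + 4)^2*(a + 2)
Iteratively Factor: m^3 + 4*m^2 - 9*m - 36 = (m - 3)*(m^2 + 7*m + 12) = (m - 3)*(m + 4)*(m + 3)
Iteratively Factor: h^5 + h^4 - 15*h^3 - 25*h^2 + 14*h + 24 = (h - 1)*(h^4 + 2*h^3 - 13*h^2 - 38*h - 24) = (h - 1)*(h + 3)*(h^3 - h^2 - 10*h - 8) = (h - 4)*(h - 1)*(h + 3)*(h^2 + 3*h + 2) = (h - 4)*(h - 1)*(h + 2)*(h + 3)*(h + 1)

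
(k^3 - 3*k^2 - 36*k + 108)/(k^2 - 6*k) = k + 3 - 18/k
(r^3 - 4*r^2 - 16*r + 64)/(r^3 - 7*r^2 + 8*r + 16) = (r + 4)/(r + 1)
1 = 1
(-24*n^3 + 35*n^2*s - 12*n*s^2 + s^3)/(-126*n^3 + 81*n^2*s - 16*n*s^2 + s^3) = (8*n^2 - 9*n*s + s^2)/(42*n^2 - 13*n*s + s^2)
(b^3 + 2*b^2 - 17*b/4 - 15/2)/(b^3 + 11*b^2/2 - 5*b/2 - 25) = (b + 3/2)/(b + 5)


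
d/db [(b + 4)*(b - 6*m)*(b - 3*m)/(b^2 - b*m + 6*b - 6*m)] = (-(b + 4)*(b - 6*m)*(b - 3*m)*(2*b - m + 6) + ((b + 4)*(b - 6*m) + (b + 4)*(b - 3*m) + (b - 6*m)*(b - 3*m))*(b^2 - b*m + 6*b - 6*m))/(b^2 - b*m + 6*b - 6*m)^2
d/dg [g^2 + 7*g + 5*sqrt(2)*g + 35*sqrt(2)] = 2*g + 7 + 5*sqrt(2)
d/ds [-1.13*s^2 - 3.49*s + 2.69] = -2.26*s - 3.49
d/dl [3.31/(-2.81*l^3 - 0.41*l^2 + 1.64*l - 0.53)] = (27.9033*l^2 + 2.7142*l - 5.4284)/(2.81*l^3 + 0.41*l^2 - 1.64*l + 0.53)^2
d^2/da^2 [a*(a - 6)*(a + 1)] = 6*a - 10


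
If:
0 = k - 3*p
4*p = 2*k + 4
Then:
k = -6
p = -2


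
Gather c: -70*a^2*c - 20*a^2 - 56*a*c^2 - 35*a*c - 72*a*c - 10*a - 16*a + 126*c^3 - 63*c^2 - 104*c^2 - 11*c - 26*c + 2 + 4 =-20*a^2 - 26*a + 126*c^3 + c^2*(-56*a - 167) + c*(-70*a^2 - 107*a - 37) + 6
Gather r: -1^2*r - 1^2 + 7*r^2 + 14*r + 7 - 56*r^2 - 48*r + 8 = -49*r^2 - 35*r + 14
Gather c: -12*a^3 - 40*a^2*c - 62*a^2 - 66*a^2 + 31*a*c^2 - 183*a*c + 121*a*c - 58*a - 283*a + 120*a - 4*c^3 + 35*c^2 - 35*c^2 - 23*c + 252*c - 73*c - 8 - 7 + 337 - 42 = -12*a^3 - 128*a^2 + 31*a*c^2 - 221*a - 4*c^3 + c*(-40*a^2 - 62*a + 156) + 280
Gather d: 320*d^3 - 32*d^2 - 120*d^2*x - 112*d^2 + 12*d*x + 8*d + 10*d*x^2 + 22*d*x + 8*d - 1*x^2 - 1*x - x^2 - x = 320*d^3 + d^2*(-120*x - 144) + d*(10*x^2 + 34*x + 16) - 2*x^2 - 2*x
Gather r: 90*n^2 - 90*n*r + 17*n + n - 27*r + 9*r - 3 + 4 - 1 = 90*n^2 + 18*n + r*(-90*n - 18)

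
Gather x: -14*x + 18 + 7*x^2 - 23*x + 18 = 7*x^2 - 37*x + 36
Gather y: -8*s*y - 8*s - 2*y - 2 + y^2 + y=-8*s + y^2 + y*(-8*s - 1) - 2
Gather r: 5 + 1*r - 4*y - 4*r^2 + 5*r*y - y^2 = -4*r^2 + r*(5*y + 1) - y^2 - 4*y + 5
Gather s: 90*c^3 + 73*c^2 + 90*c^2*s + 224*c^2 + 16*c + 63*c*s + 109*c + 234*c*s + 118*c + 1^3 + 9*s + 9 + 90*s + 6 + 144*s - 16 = 90*c^3 + 297*c^2 + 243*c + s*(90*c^2 + 297*c + 243)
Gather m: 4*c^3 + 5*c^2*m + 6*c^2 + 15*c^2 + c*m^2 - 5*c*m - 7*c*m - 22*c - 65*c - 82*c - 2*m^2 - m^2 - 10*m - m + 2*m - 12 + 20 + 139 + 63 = 4*c^3 + 21*c^2 - 169*c + m^2*(c - 3) + m*(5*c^2 - 12*c - 9) + 210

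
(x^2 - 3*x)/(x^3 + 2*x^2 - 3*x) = (x - 3)/(x^2 + 2*x - 3)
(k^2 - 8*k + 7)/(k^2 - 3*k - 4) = (-k^2 + 8*k - 7)/(-k^2 + 3*k + 4)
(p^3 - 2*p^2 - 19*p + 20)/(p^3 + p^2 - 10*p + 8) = (p - 5)/(p - 2)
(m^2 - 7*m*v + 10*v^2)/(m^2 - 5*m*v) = (m - 2*v)/m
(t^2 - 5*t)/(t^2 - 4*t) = (t - 5)/(t - 4)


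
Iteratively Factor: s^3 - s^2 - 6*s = (s)*(s^2 - s - 6) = s*(s - 3)*(s + 2)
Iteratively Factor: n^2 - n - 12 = (n - 4)*(n + 3)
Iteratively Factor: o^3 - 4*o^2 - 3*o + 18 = (o - 3)*(o^2 - o - 6) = (o - 3)*(o + 2)*(o - 3)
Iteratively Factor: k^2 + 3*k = (k + 3)*(k)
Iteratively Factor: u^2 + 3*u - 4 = (u + 4)*(u - 1)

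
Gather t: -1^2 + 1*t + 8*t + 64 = 9*t + 63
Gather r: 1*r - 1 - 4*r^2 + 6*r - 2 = -4*r^2 + 7*r - 3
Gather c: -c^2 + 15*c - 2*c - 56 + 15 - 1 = -c^2 + 13*c - 42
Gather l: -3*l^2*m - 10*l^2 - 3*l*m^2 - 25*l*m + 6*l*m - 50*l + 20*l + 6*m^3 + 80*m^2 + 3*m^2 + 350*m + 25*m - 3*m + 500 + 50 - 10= l^2*(-3*m - 10) + l*(-3*m^2 - 19*m - 30) + 6*m^3 + 83*m^2 + 372*m + 540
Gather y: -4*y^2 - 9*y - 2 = -4*y^2 - 9*y - 2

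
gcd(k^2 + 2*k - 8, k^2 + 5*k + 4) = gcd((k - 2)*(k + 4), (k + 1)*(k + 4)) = k + 4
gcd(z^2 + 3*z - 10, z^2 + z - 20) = z + 5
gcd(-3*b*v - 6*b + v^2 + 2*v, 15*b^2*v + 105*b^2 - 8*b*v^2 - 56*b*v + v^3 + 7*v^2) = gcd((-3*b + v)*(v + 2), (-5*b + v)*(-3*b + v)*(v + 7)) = -3*b + v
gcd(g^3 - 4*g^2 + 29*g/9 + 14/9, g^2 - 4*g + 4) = g - 2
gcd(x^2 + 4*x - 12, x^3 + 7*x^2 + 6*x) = x + 6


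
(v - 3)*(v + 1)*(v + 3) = v^3 + v^2 - 9*v - 9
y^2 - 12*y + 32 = (y - 8)*(y - 4)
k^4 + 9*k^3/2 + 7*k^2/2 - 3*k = k*(k - 1/2)*(k + 2)*(k + 3)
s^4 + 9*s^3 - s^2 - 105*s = s*(s - 3)*(s + 5)*(s + 7)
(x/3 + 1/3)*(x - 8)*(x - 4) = x^3/3 - 11*x^2/3 + 20*x/3 + 32/3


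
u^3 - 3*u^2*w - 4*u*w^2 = u*(u - 4*w)*(u + w)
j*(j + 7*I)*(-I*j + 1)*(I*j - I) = j^4 - j^3 + 8*I*j^3 - 7*j^2 - 8*I*j^2 + 7*j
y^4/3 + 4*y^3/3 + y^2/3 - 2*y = y*(y/3 + 1)*(y - 1)*(y + 2)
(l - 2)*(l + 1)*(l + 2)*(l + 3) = l^4 + 4*l^3 - l^2 - 16*l - 12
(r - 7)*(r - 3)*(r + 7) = r^3 - 3*r^2 - 49*r + 147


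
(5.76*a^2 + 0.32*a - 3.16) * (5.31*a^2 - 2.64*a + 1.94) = 30.5856*a^4 - 13.5072*a^3 - 6.45*a^2 + 8.9632*a - 6.1304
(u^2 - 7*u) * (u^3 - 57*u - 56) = u^5 - 7*u^4 - 57*u^3 + 343*u^2 + 392*u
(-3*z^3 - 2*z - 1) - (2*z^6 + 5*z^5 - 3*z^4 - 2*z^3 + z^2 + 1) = -2*z^6 - 5*z^5 + 3*z^4 - z^3 - z^2 - 2*z - 2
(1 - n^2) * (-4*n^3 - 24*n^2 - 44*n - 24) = 4*n^5 + 24*n^4 + 40*n^3 - 44*n - 24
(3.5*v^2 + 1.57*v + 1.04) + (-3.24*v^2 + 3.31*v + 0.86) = 0.26*v^2 + 4.88*v + 1.9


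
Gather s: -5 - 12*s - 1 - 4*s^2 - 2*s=-4*s^2 - 14*s - 6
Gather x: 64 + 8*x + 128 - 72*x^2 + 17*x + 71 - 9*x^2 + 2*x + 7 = -81*x^2 + 27*x + 270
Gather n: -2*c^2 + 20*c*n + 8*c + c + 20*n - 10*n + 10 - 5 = -2*c^2 + 9*c + n*(20*c + 10) + 5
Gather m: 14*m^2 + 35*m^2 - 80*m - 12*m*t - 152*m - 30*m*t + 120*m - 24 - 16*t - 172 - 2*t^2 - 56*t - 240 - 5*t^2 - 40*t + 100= 49*m^2 + m*(-42*t - 112) - 7*t^2 - 112*t - 336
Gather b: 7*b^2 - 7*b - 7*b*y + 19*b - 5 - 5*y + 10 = 7*b^2 + b*(12 - 7*y) - 5*y + 5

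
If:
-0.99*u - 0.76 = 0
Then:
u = -0.77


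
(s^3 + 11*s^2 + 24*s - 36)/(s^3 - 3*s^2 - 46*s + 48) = (s + 6)/(s - 8)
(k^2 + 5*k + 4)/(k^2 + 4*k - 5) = (k^2 + 5*k + 4)/(k^2 + 4*k - 5)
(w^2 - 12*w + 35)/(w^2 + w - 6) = (w^2 - 12*w + 35)/(w^2 + w - 6)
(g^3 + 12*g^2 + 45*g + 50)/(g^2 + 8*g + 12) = (g^2 + 10*g + 25)/(g + 6)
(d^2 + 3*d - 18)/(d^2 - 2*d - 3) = (d + 6)/(d + 1)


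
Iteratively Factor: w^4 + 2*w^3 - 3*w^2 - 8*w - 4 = (w - 2)*(w^3 + 4*w^2 + 5*w + 2) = (w - 2)*(w + 1)*(w^2 + 3*w + 2) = (w - 2)*(w + 1)*(w + 2)*(w + 1)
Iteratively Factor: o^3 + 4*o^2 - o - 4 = (o - 1)*(o^2 + 5*o + 4) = (o - 1)*(o + 4)*(o + 1)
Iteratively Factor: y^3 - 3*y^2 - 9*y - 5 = (y + 1)*(y^2 - 4*y - 5) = (y + 1)^2*(y - 5)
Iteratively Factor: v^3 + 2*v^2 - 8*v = (v)*(v^2 + 2*v - 8) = v*(v - 2)*(v + 4)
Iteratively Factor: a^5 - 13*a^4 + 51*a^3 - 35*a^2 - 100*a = (a - 4)*(a^4 - 9*a^3 + 15*a^2 + 25*a) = (a - 5)*(a - 4)*(a^3 - 4*a^2 - 5*a) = (a - 5)^2*(a - 4)*(a^2 + a) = (a - 5)^2*(a - 4)*(a + 1)*(a)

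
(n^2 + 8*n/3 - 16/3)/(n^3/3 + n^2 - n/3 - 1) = (3*n^2 + 8*n - 16)/(n^3 + 3*n^2 - n - 3)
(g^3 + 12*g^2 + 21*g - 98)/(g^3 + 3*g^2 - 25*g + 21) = (g^2 + 5*g - 14)/(g^2 - 4*g + 3)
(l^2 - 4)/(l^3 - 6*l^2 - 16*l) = (l - 2)/(l*(l - 8))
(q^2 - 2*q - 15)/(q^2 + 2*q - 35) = (q + 3)/(q + 7)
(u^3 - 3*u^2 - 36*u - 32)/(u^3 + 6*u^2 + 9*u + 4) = (u - 8)/(u + 1)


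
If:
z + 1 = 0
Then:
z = -1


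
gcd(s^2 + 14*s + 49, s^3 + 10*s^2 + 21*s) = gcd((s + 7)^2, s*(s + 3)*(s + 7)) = s + 7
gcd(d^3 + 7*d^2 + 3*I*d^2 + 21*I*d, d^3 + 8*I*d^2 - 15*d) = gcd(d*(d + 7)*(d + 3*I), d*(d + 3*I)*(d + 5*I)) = d^2 + 3*I*d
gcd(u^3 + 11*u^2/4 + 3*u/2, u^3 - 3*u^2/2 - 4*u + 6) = u + 2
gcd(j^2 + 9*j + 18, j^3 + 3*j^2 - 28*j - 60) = j + 6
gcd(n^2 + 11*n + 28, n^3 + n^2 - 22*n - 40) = n + 4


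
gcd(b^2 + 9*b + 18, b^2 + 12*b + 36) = b + 6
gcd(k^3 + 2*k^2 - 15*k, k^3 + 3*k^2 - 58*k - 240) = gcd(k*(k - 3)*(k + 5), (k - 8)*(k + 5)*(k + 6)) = k + 5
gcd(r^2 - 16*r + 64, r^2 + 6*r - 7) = 1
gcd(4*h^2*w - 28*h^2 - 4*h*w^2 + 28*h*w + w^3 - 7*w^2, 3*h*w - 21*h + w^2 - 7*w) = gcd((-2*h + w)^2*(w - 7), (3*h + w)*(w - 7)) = w - 7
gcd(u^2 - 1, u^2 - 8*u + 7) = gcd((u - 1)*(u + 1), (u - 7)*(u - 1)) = u - 1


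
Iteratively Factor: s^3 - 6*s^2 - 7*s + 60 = (s + 3)*(s^2 - 9*s + 20) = (s - 5)*(s + 3)*(s - 4)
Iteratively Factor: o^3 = (o)*(o^2) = o^2*(o)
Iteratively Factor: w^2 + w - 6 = (w + 3)*(w - 2)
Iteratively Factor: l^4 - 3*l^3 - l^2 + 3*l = (l)*(l^3 - 3*l^2 - l + 3) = l*(l - 3)*(l^2 - 1) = l*(l - 3)*(l - 1)*(l + 1)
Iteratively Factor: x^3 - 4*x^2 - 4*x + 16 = (x + 2)*(x^2 - 6*x + 8) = (x - 4)*(x + 2)*(x - 2)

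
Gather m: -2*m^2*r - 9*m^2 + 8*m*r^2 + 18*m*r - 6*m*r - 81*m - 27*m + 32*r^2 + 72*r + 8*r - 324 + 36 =m^2*(-2*r - 9) + m*(8*r^2 + 12*r - 108) + 32*r^2 + 80*r - 288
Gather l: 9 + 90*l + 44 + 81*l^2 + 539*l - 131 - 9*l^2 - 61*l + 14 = 72*l^2 + 568*l - 64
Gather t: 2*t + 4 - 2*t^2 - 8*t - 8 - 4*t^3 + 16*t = -4*t^3 - 2*t^2 + 10*t - 4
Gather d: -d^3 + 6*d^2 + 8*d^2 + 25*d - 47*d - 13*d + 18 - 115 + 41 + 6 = -d^3 + 14*d^2 - 35*d - 50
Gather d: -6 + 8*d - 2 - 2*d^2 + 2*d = -2*d^2 + 10*d - 8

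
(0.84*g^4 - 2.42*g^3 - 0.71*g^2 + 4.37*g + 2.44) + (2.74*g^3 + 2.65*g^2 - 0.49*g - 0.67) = 0.84*g^4 + 0.32*g^3 + 1.94*g^2 + 3.88*g + 1.77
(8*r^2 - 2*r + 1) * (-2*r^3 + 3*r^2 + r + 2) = -16*r^5 + 28*r^4 + 17*r^2 - 3*r + 2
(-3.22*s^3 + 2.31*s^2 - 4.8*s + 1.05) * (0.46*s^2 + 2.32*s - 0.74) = -1.4812*s^5 - 6.4078*s^4 + 5.534*s^3 - 12.3624*s^2 + 5.988*s - 0.777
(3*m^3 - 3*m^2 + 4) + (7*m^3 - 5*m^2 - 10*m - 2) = 10*m^3 - 8*m^2 - 10*m + 2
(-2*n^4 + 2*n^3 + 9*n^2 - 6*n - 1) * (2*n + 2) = -4*n^5 + 22*n^3 + 6*n^2 - 14*n - 2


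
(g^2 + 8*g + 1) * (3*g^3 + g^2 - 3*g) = 3*g^5 + 25*g^4 + 8*g^3 - 23*g^2 - 3*g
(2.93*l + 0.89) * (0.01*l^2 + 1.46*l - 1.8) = 0.0293*l^3 + 4.2867*l^2 - 3.9746*l - 1.602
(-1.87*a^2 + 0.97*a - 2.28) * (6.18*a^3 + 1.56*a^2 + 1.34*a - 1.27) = -11.5566*a^5 + 3.0774*a^4 - 15.083*a^3 + 0.117900000000001*a^2 - 4.2871*a + 2.8956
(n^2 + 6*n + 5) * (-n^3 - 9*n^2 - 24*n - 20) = -n^5 - 15*n^4 - 83*n^3 - 209*n^2 - 240*n - 100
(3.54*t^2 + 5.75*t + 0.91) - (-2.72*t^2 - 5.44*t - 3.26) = 6.26*t^2 + 11.19*t + 4.17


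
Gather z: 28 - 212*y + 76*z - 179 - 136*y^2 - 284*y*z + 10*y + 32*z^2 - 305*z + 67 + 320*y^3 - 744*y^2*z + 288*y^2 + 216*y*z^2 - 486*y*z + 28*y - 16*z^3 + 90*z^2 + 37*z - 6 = 320*y^3 + 152*y^2 - 174*y - 16*z^3 + z^2*(216*y + 122) + z*(-744*y^2 - 770*y - 192) - 90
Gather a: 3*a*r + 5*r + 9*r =3*a*r + 14*r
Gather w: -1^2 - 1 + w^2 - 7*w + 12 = w^2 - 7*w + 10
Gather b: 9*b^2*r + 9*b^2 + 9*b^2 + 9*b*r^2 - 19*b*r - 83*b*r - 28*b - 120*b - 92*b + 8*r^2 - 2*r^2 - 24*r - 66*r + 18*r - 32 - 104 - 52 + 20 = b^2*(9*r + 18) + b*(9*r^2 - 102*r - 240) + 6*r^2 - 72*r - 168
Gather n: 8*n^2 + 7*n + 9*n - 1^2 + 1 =8*n^2 + 16*n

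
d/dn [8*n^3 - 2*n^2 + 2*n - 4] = 24*n^2 - 4*n + 2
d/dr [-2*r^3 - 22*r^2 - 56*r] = -6*r^2 - 44*r - 56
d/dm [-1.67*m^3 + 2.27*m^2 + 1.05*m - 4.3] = -5.01*m^2 + 4.54*m + 1.05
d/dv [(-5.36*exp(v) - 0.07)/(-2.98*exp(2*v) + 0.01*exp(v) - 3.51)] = (-15.9728*exp(2*v) - 0.4172*exp(v) + 18.8143)*exp(v)/(8.8804*exp(4*v) - 0.0596*exp(3*v) + 20.9197*exp(2*v) - 0.0702*exp(v) + 12.3201)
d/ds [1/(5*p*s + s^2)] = (-5*p - 2*s)/(s^2*(5*p + s)^2)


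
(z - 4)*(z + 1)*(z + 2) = z^3 - z^2 - 10*z - 8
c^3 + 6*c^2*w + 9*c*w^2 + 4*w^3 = (c + w)^2*(c + 4*w)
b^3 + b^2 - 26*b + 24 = (b - 4)*(b - 1)*(b + 6)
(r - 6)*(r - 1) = r^2 - 7*r + 6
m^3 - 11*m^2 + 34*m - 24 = (m - 6)*(m - 4)*(m - 1)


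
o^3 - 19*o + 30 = (o - 3)*(o - 2)*(o + 5)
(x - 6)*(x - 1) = x^2 - 7*x + 6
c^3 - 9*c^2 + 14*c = c*(c - 7)*(c - 2)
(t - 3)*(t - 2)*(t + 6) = t^3 + t^2 - 24*t + 36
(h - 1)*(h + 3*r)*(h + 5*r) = h^3 + 8*h^2*r - h^2 + 15*h*r^2 - 8*h*r - 15*r^2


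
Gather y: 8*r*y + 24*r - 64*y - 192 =24*r + y*(8*r - 64) - 192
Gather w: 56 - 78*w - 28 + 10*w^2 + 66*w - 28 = 10*w^2 - 12*w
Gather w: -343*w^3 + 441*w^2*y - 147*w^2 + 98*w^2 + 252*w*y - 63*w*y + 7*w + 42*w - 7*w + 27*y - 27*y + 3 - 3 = -343*w^3 + w^2*(441*y - 49) + w*(189*y + 42)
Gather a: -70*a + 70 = 70 - 70*a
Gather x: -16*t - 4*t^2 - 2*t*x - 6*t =-4*t^2 - 2*t*x - 22*t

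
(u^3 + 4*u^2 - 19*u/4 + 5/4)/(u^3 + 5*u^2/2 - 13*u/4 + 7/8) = 2*(u + 5)/(2*u + 7)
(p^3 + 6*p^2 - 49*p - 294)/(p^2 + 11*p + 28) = (p^2 - p - 42)/(p + 4)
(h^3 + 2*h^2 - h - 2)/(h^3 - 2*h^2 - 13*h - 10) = (h - 1)/(h - 5)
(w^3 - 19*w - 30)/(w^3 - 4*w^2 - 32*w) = (-w^3 + 19*w + 30)/(w*(-w^2 + 4*w + 32))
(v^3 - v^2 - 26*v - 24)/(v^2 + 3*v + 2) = (v^2 - 2*v - 24)/(v + 2)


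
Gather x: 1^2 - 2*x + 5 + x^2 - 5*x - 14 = x^2 - 7*x - 8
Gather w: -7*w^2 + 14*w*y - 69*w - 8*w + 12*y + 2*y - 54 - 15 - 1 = -7*w^2 + w*(14*y - 77) + 14*y - 70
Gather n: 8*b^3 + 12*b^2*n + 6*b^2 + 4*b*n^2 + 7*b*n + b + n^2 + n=8*b^3 + 6*b^2 + b + n^2*(4*b + 1) + n*(12*b^2 + 7*b + 1)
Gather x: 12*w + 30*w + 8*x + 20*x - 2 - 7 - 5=42*w + 28*x - 14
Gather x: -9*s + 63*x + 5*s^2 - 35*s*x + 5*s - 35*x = 5*s^2 - 4*s + x*(28 - 35*s)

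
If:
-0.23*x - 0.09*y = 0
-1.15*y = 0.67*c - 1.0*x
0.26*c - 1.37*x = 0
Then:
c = 0.00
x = 0.00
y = 0.00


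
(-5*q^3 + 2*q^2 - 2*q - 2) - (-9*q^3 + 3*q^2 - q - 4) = 4*q^3 - q^2 - q + 2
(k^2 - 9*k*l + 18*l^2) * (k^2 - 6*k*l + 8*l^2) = k^4 - 15*k^3*l + 80*k^2*l^2 - 180*k*l^3 + 144*l^4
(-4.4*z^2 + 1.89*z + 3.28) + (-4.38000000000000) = -4.4*z^2 + 1.89*z - 1.1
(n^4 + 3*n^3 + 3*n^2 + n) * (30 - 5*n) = -5*n^5 + 15*n^4 + 75*n^3 + 85*n^2 + 30*n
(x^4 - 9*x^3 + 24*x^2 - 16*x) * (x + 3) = x^5 - 6*x^4 - 3*x^3 + 56*x^2 - 48*x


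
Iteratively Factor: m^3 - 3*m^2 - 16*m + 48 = (m + 4)*(m^2 - 7*m + 12) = (m - 3)*(m + 4)*(m - 4)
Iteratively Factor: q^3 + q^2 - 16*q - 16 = (q + 4)*(q^2 - 3*q - 4) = (q + 1)*(q + 4)*(q - 4)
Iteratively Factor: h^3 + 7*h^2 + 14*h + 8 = (h + 4)*(h^2 + 3*h + 2) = (h + 1)*(h + 4)*(h + 2)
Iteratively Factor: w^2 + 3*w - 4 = (w + 4)*(w - 1)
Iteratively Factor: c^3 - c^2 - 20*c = (c + 4)*(c^2 - 5*c) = (c - 5)*(c + 4)*(c)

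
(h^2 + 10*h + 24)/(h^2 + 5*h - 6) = (h + 4)/(h - 1)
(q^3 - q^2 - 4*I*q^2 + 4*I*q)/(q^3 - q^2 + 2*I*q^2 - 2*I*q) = (q - 4*I)/(q + 2*I)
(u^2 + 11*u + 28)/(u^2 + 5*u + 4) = (u + 7)/(u + 1)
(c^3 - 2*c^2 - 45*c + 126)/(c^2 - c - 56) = (c^2 - 9*c + 18)/(c - 8)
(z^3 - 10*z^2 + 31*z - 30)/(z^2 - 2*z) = z - 8 + 15/z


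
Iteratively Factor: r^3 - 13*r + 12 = (r - 1)*(r^2 + r - 12) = (r - 3)*(r - 1)*(r + 4)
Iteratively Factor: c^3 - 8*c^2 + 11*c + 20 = (c + 1)*(c^2 - 9*c + 20) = (c - 4)*(c + 1)*(c - 5)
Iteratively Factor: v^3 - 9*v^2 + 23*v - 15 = (v - 3)*(v^2 - 6*v + 5) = (v - 3)*(v - 1)*(v - 5)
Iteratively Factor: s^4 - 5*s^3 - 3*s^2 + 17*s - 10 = (s - 5)*(s^3 - 3*s + 2) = (s - 5)*(s - 1)*(s^2 + s - 2) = (s - 5)*(s - 1)^2*(s + 2)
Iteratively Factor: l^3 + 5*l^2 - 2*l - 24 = (l + 4)*(l^2 + l - 6) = (l - 2)*(l + 4)*(l + 3)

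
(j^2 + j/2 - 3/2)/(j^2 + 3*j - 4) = (j + 3/2)/(j + 4)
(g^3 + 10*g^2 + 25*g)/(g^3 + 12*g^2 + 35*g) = (g + 5)/(g + 7)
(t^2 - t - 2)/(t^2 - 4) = (t + 1)/(t + 2)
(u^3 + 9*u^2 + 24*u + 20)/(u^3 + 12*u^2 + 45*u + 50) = (u + 2)/(u + 5)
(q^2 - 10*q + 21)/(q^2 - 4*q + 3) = (q - 7)/(q - 1)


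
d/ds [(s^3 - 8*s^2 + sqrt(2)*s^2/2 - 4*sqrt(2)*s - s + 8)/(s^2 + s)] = (s^4 + 2*s^3 - 7*s^2 + 9*sqrt(2)*s^2/2 - 16*s - 8)/(s^2*(s^2 + 2*s + 1))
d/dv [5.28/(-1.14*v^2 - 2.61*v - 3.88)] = (12.0384*v + 13.7808)/(1.14*v^2 + 2.61*v + 3.88)^2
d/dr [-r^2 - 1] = -2*r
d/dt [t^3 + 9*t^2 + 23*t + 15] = 3*t^2 + 18*t + 23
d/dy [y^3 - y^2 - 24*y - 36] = 3*y^2 - 2*y - 24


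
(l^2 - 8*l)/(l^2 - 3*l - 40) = l/(l + 5)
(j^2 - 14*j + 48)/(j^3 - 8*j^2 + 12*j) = (j - 8)/(j*(j - 2))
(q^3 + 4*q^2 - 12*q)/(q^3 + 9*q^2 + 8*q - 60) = q/(q + 5)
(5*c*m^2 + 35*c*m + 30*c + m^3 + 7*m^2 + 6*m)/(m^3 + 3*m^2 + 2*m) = (5*c*m + 30*c + m^2 + 6*m)/(m*(m + 2))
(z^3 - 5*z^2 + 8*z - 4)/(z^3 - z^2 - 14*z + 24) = (z^2 - 3*z + 2)/(z^2 + z - 12)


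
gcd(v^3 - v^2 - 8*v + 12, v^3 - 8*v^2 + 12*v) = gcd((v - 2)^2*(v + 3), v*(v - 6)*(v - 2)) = v - 2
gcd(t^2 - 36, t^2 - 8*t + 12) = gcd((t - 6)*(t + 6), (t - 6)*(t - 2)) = t - 6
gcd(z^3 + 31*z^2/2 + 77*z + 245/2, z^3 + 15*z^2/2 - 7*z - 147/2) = z^2 + 21*z/2 + 49/2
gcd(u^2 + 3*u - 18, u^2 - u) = 1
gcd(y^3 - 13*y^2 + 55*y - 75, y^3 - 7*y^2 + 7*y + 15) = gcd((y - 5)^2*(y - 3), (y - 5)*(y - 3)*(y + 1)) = y^2 - 8*y + 15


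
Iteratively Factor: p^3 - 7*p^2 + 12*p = (p - 3)*(p^2 - 4*p) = p*(p - 3)*(p - 4)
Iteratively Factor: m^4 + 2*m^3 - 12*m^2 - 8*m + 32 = (m + 4)*(m^3 - 2*m^2 - 4*m + 8) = (m - 2)*(m + 4)*(m^2 - 4) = (m - 2)*(m + 2)*(m + 4)*(m - 2)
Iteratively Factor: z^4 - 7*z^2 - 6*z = (z + 1)*(z^3 - z^2 - 6*z) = (z - 3)*(z + 1)*(z^2 + 2*z) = (z - 3)*(z + 1)*(z + 2)*(z)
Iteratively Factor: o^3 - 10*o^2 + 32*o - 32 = (o - 2)*(o^2 - 8*o + 16) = (o - 4)*(o - 2)*(o - 4)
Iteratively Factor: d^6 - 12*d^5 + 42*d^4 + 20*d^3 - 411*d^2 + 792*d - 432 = (d - 3)*(d^5 - 9*d^4 + 15*d^3 + 65*d^2 - 216*d + 144) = (d - 3)*(d - 1)*(d^4 - 8*d^3 + 7*d^2 + 72*d - 144) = (d - 3)*(d - 1)*(d + 3)*(d^3 - 11*d^2 + 40*d - 48) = (d - 4)*(d - 3)*(d - 1)*(d + 3)*(d^2 - 7*d + 12) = (d - 4)*(d - 3)^2*(d - 1)*(d + 3)*(d - 4)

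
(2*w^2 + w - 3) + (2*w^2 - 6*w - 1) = 4*w^2 - 5*w - 4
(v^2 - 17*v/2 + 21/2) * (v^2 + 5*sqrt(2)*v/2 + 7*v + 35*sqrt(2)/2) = v^4 - 3*v^3/2 + 5*sqrt(2)*v^3/2 - 49*v^2 - 15*sqrt(2)*v^2/4 - 245*sqrt(2)*v/2 + 147*v/2 + 735*sqrt(2)/4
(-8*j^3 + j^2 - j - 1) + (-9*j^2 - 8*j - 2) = -8*j^3 - 8*j^2 - 9*j - 3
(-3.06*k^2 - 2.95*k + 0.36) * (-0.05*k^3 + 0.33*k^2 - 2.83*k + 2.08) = 0.153*k^5 - 0.8623*k^4 + 7.6683*k^3 + 2.1025*k^2 - 7.1548*k + 0.7488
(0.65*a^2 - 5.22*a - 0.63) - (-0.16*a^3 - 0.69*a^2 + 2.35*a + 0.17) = 0.16*a^3 + 1.34*a^2 - 7.57*a - 0.8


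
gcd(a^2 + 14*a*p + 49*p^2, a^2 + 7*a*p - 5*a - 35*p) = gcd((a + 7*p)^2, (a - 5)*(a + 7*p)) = a + 7*p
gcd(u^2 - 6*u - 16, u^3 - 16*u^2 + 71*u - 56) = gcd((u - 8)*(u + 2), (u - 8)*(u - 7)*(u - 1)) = u - 8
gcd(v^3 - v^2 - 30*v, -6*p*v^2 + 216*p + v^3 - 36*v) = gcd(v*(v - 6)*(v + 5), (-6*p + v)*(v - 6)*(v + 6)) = v - 6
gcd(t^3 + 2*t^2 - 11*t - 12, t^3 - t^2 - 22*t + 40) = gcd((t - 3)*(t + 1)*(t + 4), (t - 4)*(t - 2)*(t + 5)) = 1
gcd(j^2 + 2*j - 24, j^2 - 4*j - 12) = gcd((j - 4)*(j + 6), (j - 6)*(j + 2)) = 1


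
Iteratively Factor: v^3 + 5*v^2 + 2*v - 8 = (v + 2)*(v^2 + 3*v - 4) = (v + 2)*(v + 4)*(v - 1)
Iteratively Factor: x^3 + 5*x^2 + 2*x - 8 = (x + 2)*(x^2 + 3*x - 4) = (x - 1)*(x + 2)*(x + 4)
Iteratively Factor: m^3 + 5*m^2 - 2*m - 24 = (m - 2)*(m^2 + 7*m + 12) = (m - 2)*(m + 3)*(m + 4)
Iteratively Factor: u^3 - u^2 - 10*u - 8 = (u + 1)*(u^2 - 2*u - 8) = (u + 1)*(u + 2)*(u - 4)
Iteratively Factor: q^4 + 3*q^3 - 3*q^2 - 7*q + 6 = (q + 3)*(q^3 - 3*q + 2) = (q + 2)*(q + 3)*(q^2 - 2*q + 1) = (q - 1)*(q + 2)*(q + 3)*(q - 1)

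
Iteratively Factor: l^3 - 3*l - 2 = (l - 2)*(l^2 + 2*l + 1) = (l - 2)*(l + 1)*(l + 1)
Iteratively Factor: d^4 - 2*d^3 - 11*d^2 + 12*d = (d)*(d^3 - 2*d^2 - 11*d + 12) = d*(d - 4)*(d^2 + 2*d - 3) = d*(d - 4)*(d + 3)*(d - 1)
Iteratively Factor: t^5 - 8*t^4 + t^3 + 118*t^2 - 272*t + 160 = (t - 2)*(t^4 - 6*t^3 - 11*t^2 + 96*t - 80) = (t - 5)*(t - 2)*(t^3 - t^2 - 16*t + 16) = (t - 5)*(t - 4)*(t - 2)*(t^2 + 3*t - 4) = (t - 5)*(t - 4)*(t - 2)*(t - 1)*(t + 4)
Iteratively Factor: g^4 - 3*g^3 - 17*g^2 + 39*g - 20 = (g - 1)*(g^3 - 2*g^2 - 19*g + 20) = (g - 1)*(g + 4)*(g^2 - 6*g + 5) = (g - 5)*(g - 1)*(g + 4)*(g - 1)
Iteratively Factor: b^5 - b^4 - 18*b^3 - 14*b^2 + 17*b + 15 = (b + 3)*(b^4 - 4*b^3 - 6*b^2 + 4*b + 5) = (b - 5)*(b + 3)*(b^3 + b^2 - b - 1) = (b - 5)*(b + 1)*(b + 3)*(b^2 - 1) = (b - 5)*(b + 1)^2*(b + 3)*(b - 1)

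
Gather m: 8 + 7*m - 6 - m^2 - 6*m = -m^2 + m + 2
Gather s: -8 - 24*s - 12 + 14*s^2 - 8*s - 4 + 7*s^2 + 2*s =21*s^2 - 30*s - 24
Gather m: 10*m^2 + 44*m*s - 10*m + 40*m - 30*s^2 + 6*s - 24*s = 10*m^2 + m*(44*s + 30) - 30*s^2 - 18*s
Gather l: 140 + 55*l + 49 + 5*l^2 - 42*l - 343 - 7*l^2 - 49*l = -2*l^2 - 36*l - 154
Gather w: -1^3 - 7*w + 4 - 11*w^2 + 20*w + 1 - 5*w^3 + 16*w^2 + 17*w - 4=-5*w^3 + 5*w^2 + 30*w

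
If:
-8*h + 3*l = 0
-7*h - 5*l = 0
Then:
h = 0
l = 0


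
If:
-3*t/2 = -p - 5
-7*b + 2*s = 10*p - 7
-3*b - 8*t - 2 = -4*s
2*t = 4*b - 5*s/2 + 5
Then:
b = 2918/495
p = -499/330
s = 4738/495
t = 1151/495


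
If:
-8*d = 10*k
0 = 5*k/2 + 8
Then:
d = 4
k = -16/5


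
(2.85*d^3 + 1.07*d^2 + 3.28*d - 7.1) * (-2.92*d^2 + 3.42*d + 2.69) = -8.322*d^5 + 6.6226*d^4 + 1.7483*d^3 + 34.8279*d^2 - 15.4588*d - 19.099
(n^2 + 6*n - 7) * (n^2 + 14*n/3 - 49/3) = n^4 + 32*n^3/3 + 14*n^2/3 - 392*n/3 + 343/3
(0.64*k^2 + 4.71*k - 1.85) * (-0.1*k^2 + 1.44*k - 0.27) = -0.064*k^4 + 0.4506*k^3 + 6.7946*k^2 - 3.9357*k + 0.4995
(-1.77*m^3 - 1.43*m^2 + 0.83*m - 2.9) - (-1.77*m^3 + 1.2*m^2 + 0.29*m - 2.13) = -2.63*m^2 + 0.54*m - 0.77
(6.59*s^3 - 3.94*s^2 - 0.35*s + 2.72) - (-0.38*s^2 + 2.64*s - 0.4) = 6.59*s^3 - 3.56*s^2 - 2.99*s + 3.12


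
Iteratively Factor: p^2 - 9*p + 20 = (p - 4)*(p - 5)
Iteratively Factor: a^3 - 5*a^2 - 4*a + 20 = (a - 5)*(a^2 - 4) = (a - 5)*(a + 2)*(a - 2)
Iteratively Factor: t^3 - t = (t + 1)*(t^2 - t) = (t - 1)*(t + 1)*(t)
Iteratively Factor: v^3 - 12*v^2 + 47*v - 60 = (v - 3)*(v^2 - 9*v + 20) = (v - 5)*(v - 3)*(v - 4)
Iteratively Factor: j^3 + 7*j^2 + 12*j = (j + 3)*(j^2 + 4*j) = j*(j + 3)*(j + 4)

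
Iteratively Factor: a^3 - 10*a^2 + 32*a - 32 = (a - 4)*(a^2 - 6*a + 8) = (a - 4)^2*(a - 2)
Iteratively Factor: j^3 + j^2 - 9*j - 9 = (j + 1)*(j^2 - 9) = (j - 3)*(j + 1)*(j + 3)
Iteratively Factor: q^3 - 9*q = (q)*(q^2 - 9) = q*(q - 3)*(q + 3)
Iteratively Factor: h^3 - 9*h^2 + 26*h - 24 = (h - 3)*(h^2 - 6*h + 8) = (h - 4)*(h - 3)*(h - 2)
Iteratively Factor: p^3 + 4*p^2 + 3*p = (p + 3)*(p^2 + p) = p*(p + 3)*(p + 1)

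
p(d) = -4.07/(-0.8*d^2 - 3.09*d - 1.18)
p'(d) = -4.07*(1.6*d + 3.09)/(-0.8*d^2 - 3.09*d - 1.18)^2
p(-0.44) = -164.64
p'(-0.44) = -15891.61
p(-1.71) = -2.31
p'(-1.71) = -0.46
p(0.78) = 1.00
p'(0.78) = -1.06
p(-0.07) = 4.21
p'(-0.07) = -12.95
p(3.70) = 0.17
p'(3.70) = -0.07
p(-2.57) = -2.75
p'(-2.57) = 1.91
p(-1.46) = -2.50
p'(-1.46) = -1.16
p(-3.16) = -6.83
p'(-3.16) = 22.53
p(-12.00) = 0.05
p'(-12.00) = 0.01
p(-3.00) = -4.57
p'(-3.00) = 8.79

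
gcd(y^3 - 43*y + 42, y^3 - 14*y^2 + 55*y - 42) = y^2 - 7*y + 6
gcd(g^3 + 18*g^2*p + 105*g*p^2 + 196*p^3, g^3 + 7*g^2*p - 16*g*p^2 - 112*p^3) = g^2 + 11*g*p + 28*p^2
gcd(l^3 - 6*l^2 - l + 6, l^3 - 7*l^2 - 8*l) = l + 1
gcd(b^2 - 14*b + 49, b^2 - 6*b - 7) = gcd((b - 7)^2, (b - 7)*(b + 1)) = b - 7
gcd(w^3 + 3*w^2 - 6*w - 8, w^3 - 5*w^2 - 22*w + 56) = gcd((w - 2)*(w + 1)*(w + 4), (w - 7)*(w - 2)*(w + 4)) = w^2 + 2*w - 8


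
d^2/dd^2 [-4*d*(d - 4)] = -8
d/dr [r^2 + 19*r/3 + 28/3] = 2*r + 19/3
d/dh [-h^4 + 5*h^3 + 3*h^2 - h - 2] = -4*h^3 + 15*h^2 + 6*h - 1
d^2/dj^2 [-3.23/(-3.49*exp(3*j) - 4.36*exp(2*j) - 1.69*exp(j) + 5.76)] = (3.23*(10.47*exp(2*j) + 8.72*exp(j) + 1.69)*(20.94*exp(2*j) + 17.44*exp(j) + 3.38)*exp(j) - (101.4543*exp(2*j) + 56.3312*exp(j) + 5.4587)*(3.49*exp(3*j) + 4.36*exp(2*j) + 1.69*exp(j) - 5.76))*exp(j)/(3.49*exp(3*j) + 4.36*exp(2*j) + 1.69*exp(j) - 5.76)^3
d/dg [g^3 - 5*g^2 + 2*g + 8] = 3*g^2 - 10*g + 2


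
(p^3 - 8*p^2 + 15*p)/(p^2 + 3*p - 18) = p*(p - 5)/(p + 6)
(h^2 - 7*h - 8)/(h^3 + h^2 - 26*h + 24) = (h^2 - 7*h - 8)/(h^3 + h^2 - 26*h + 24)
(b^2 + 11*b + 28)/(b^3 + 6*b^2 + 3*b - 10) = (b^2 + 11*b + 28)/(b^3 + 6*b^2 + 3*b - 10)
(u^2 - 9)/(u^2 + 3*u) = (u - 3)/u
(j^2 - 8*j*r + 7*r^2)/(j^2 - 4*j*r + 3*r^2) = (-j + 7*r)/(-j + 3*r)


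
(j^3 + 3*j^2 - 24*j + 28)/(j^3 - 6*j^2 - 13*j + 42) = (j^2 + 5*j - 14)/(j^2 - 4*j - 21)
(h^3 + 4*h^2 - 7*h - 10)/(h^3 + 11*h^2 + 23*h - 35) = (h^2 - h - 2)/(h^2 + 6*h - 7)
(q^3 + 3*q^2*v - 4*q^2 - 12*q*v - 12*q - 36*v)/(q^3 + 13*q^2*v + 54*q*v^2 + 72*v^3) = (q^2 - 4*q - 12)/(q^2 + 10*q*v + 24*v^2)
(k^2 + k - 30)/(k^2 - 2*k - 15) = (k + 6)/(k + 3)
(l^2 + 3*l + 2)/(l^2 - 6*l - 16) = (l + 1)/(l - 8)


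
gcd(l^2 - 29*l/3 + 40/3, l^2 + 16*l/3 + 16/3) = 1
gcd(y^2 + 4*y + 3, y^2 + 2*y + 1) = y + 1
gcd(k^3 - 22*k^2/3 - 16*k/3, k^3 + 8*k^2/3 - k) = k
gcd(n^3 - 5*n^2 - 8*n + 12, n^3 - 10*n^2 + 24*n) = n - 6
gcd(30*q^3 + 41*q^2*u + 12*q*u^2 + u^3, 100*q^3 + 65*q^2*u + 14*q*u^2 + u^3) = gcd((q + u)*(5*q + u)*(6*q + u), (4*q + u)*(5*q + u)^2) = 5*q + u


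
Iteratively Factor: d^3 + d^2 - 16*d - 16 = (d + 1)*(d^2 - 16) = (d - 4)*(d + 1)*(d + 4)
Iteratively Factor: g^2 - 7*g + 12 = (g - 3)*(g - 4)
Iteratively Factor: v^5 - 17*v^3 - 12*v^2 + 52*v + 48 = (v + 3)*(v^4 - 3*v^3 - 8*v^2 + 12*v + 16) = (v - 4)*(v + 3)*(v^3 + v^2 - 4*v - 4) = (v - 4)*(v - 2)*(v + 3)*(v^2 + 3*v + 2) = (v - 4)*(v - 2)*(v + 2)*(v + 3)*(v + 1)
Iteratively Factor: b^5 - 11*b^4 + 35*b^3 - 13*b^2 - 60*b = (b)*(b^4 - 11*b^3 + 35*b^2 - 13*b - 60) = b*(b - 4)*(b^3 - 7*b^2 + 7*b + 15) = b*(b - 5)*(b - 4)*(b^2 - 2*b - 3) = b*(b - 5)*(b - 4)*(b - 3)*(b + 1)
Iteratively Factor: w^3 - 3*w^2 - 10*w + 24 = (w - 2)*(w^2 - w - 12) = (w - 2)*(w + 3)*(w - 4)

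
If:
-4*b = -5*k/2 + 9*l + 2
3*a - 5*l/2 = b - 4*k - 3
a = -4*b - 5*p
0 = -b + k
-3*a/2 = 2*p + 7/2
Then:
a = -6353/3081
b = 2372/3081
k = 2372/3081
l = -360/1027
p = -209/1027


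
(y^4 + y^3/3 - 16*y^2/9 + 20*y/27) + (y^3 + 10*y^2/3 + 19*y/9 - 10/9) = y^4 + 4*y^3/3 + 14*y^2/9 + 77*y/27 - 10/9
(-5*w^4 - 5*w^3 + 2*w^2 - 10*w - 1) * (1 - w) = 5*w^5 - 7*w^3 + 12*w^2 - 9*w - 1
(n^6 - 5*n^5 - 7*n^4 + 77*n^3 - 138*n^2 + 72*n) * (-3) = -3*n^6 + 15*n^5 + 21*n^4 - 231*n^3 + 414*n^2 - 216*n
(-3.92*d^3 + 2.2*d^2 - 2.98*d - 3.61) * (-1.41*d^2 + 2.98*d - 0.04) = 5.5272*d^5 - 14.7836*d^4 + 10.9146*d^3 - 3.8783*d^2 - 10.6386*d + 0.1444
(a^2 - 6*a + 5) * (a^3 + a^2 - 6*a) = a^5 - 5*a^4 - 7*a^3 + 41*a^2 - 30*a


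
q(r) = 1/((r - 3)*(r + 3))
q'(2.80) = -4.16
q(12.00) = 0.01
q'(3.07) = -34.01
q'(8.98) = -0.00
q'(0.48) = -0.01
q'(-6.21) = 0.01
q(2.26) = -0.26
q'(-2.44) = 0.53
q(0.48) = -0.11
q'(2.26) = -0.30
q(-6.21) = 0.03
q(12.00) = 0.01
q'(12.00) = 0.00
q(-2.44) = -0.33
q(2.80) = -0.86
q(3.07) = 2.35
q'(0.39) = -0.01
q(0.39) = -0.11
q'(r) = -1/((r - 3)*(r + 3)^2) - 1/((r - 3)^2*(r + 3)) = -2*r/(r^4 - 18*r^2 + 81)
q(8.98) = 0.01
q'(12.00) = 0.00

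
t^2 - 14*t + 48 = (t - 8)*(t - 6)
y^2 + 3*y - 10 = (y - 2)*(y + 5)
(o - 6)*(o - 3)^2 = o^3 - 12*o^2 + 45*o - 54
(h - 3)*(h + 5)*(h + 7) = h^3 + 9*h^2 - h - 105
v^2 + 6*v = v*(v + 6)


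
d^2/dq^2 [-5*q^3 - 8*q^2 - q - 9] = -30*q - 16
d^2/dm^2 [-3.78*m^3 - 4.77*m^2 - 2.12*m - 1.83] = -22.68*m - 9.54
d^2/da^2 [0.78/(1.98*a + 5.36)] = 6.115824/(1.98*a + 5.36)^3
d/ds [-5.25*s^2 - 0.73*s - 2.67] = -10.5*s - 0.73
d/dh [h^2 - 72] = 2*h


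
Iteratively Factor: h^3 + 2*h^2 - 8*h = (h - 2)*(h^2 + 4*h) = (h - 2)*(h + 4)*(h)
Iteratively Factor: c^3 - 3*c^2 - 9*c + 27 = (c - 3)*(c^2 - 9) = (c - 3)*(c + 3)*(c - 3)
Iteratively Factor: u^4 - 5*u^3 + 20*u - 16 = (u - 2)*(u^3 - 3*u^2 - 6*u + 8) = (u - 4)*(u - 2)*(u^2 + u - 2) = (u - 4)*(u - 2)*(u - 1)*(u + 2)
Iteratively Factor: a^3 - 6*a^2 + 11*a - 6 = (a - 2)*(a^2 - 4*a + 3) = (a - 2)*(a - 1)*(a - 3)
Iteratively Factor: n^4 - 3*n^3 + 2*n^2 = (n)*(n^3 - 3*n^2 + 2*n) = n*(n - 1)*(n^2 - 2*n) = n*(n - 2)*(n - 1)*(n)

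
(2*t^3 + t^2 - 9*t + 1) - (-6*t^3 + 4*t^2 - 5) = 8*t^3 - 3*t^2 - 9*t + 6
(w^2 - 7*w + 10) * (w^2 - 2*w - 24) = w^4 - 9*w^3 + 148*w - 240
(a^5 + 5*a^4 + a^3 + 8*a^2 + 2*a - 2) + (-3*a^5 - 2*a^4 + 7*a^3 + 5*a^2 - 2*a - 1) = -2*a^5 + 3*a^4 + 8*a^3 + 13*a^2 - 3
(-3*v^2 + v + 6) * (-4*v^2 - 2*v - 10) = 12*v^4 + 2*v^3 + 4*v^2 - 22*v - 60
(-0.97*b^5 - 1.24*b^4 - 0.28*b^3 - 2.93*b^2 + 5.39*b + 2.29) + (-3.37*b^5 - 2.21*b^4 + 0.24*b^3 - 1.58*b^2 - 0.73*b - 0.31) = -4.34*b^5 - 3.45*b^4 - 0.04*b^3 - 4.51*b^2 + 4.66*b + 1.98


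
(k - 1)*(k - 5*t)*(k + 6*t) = k^3 + k^2*t - k^2 - 30*k*t^2 - k*t + 30*t^2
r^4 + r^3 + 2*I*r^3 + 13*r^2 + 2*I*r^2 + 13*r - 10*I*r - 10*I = (r + 1)*(r - 2*I)*(r - I)*(r + 5*I)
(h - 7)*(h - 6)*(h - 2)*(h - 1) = h^4 - 16*h^3 + 83*h^2 - 152*h + 84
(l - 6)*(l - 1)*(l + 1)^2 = l^4 - 5*l^3 - 7*l^2 + 5*l + 6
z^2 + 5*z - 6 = (z - 1)*(z + 6)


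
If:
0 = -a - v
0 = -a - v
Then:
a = -v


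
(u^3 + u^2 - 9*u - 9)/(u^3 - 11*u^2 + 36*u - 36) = (u^2 + 4*u + 3)/(u^2 - 8*u + 12)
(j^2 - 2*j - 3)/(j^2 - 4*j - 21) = (-j^2 + 2*j + 3)/(-j^2 + 4*j + 21)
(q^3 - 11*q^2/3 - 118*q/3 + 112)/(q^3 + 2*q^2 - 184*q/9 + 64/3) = 3*(q - 7)/(3*q - 4)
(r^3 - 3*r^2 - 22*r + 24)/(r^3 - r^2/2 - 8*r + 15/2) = 2*(r^2 - 2*r - 24)/(2*r^2 + r - 15)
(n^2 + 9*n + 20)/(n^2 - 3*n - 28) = (n + 5)/(n - 7)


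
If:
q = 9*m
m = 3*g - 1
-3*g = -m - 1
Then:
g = q/27 + 1/3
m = q/9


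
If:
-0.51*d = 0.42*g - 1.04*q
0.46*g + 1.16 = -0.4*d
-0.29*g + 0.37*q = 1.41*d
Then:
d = 0.32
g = -2.80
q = -0.97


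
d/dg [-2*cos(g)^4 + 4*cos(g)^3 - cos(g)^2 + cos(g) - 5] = (8*cos(g)^3 - 12*cos(g)^2 + 2*cos(g) - 1)*sin(g)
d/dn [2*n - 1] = 2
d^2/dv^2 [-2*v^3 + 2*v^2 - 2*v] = 4 - 12*v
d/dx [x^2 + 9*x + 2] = 2*x + 9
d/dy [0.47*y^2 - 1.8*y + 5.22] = 0.94*y - 1.8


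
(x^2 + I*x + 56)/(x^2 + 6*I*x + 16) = (x - 7*I)/(x - 2*I)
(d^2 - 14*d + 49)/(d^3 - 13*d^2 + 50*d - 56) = (d - 7)/(d^2 - 6*d + 8)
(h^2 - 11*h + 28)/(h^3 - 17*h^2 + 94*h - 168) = 1/(h - 6)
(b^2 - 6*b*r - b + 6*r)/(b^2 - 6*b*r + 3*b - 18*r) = (b - 1)/(b + 3)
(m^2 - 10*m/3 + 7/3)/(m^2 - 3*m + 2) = (m - 7/3)/(m - 2)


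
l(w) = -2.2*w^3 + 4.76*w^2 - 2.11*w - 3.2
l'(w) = -6.6*w^2 + 9.52*w - 2.11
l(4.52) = -118.65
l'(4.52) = -93.92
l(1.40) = -2.86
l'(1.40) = -1.72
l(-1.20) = 9.99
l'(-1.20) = -23.04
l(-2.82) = 89.94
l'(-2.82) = -81.44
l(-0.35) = -1.78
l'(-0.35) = -6.25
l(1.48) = -3.03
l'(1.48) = -2.48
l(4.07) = -81.26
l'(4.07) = -72.69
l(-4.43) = 290.83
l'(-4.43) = -173.81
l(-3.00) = 105.37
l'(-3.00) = -90.07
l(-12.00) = 4509.16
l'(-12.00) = -1066.75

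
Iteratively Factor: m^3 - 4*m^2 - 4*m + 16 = (m - 4)*(m^2 - 4) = (m - 4)*(m - 2)*(m + 2)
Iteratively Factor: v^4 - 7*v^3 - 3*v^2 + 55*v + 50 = (v - 5)*(v^3 - 2*v^2 - 13*v - 10) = (v - 5)^2*(v^2 + 3*v + 2) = (v - 5)^2*(v + 1)*(v + 2)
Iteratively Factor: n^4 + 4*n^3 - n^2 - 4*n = (n + 1)*(n^3 + 3*n^2 - 4*n) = n*(n + 1)*(n^2 + 3*n - 4) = n*(n + 1)*(n + 4)*(n - 1)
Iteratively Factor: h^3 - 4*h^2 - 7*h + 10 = (h - 5)*(h^2 + h - 2) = (h - 5)*(h + 2)*(h - 1)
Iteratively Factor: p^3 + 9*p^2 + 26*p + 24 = (p + 4)*(p^2 + 5*p + 6) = (p + 2)*(p + 4)*(p + 3)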